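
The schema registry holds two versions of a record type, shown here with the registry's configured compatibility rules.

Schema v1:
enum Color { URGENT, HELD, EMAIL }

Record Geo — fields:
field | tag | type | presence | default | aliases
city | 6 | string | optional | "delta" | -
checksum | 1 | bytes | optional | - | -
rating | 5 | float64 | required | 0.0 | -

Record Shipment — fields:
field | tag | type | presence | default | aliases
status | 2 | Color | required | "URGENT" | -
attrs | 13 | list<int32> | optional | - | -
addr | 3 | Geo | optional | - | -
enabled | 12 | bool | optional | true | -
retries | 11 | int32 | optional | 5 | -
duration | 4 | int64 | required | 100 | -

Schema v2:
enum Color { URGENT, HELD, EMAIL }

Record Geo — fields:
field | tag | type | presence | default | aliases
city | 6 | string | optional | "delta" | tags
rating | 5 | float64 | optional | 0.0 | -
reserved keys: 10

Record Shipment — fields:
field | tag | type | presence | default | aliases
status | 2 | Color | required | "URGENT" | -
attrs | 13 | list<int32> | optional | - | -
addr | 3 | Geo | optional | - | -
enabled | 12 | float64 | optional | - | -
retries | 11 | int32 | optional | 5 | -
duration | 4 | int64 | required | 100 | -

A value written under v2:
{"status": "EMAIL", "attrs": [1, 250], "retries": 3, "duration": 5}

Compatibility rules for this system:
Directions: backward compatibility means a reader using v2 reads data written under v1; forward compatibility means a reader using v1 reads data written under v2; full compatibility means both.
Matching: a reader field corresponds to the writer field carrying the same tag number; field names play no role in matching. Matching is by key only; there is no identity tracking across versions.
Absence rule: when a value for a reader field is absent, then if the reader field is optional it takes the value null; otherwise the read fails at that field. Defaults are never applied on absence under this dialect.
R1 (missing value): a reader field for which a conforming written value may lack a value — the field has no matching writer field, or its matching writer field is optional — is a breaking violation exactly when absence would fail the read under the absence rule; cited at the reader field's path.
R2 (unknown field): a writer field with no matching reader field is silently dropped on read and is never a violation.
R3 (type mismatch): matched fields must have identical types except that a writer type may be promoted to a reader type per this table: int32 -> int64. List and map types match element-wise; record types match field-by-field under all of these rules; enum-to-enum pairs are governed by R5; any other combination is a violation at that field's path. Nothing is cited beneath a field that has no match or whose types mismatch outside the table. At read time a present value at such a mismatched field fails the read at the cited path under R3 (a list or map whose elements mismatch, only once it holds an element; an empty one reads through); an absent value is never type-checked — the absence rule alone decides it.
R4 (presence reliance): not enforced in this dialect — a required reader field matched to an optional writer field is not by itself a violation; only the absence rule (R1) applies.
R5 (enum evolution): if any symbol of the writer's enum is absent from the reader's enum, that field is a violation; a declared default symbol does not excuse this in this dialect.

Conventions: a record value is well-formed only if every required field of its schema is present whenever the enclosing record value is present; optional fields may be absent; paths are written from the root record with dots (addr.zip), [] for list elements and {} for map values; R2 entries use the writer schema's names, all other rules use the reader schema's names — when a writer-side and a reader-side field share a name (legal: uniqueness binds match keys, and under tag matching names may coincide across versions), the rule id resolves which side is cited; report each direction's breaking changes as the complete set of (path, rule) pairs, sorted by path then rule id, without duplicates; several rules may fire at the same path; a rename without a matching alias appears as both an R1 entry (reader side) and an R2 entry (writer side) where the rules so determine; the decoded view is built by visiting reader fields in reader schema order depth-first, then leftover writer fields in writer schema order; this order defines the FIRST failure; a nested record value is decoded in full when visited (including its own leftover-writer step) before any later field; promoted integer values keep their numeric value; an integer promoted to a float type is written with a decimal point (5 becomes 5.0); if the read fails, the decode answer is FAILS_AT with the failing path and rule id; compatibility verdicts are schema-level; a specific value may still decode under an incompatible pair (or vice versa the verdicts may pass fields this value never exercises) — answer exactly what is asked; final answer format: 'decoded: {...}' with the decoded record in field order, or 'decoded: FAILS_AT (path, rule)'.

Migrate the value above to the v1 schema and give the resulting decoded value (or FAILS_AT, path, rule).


in Shipment below, arrows point writer -> reader
decode walk for Shipment under reader schema v1:
  status := "EMAIL"
  attrs := [1, 250]
  addr := null (not supplied -> null)
  enabled := null (not supplied -> null)
  retries := 3
  duration := 5
  => decoded: {"status": "EMAIL", "attrs": [1, 250], "addr": null, "enabled": null, "retries": 3, "duration": 5}
diffs on Shipment not affecting the asked answer:
  removed field checksum from record Geo -> triggers nothing under the printed rules; the Shipment answer is the same either way
  field rating in record Geo: required changed to optional -> affects the rule determinations only; this particular Shipment value decodes identically
  field enabled in record Shipment: type bool changed to float64 (its default is dropped) -> affects the rule determinations only; this particular Shipment value decodes identically

decoded: {"status": "EMAIL", "attrs": [1, 250], "addr": null, "enabled": null, "retries": 3, "duration": 5}


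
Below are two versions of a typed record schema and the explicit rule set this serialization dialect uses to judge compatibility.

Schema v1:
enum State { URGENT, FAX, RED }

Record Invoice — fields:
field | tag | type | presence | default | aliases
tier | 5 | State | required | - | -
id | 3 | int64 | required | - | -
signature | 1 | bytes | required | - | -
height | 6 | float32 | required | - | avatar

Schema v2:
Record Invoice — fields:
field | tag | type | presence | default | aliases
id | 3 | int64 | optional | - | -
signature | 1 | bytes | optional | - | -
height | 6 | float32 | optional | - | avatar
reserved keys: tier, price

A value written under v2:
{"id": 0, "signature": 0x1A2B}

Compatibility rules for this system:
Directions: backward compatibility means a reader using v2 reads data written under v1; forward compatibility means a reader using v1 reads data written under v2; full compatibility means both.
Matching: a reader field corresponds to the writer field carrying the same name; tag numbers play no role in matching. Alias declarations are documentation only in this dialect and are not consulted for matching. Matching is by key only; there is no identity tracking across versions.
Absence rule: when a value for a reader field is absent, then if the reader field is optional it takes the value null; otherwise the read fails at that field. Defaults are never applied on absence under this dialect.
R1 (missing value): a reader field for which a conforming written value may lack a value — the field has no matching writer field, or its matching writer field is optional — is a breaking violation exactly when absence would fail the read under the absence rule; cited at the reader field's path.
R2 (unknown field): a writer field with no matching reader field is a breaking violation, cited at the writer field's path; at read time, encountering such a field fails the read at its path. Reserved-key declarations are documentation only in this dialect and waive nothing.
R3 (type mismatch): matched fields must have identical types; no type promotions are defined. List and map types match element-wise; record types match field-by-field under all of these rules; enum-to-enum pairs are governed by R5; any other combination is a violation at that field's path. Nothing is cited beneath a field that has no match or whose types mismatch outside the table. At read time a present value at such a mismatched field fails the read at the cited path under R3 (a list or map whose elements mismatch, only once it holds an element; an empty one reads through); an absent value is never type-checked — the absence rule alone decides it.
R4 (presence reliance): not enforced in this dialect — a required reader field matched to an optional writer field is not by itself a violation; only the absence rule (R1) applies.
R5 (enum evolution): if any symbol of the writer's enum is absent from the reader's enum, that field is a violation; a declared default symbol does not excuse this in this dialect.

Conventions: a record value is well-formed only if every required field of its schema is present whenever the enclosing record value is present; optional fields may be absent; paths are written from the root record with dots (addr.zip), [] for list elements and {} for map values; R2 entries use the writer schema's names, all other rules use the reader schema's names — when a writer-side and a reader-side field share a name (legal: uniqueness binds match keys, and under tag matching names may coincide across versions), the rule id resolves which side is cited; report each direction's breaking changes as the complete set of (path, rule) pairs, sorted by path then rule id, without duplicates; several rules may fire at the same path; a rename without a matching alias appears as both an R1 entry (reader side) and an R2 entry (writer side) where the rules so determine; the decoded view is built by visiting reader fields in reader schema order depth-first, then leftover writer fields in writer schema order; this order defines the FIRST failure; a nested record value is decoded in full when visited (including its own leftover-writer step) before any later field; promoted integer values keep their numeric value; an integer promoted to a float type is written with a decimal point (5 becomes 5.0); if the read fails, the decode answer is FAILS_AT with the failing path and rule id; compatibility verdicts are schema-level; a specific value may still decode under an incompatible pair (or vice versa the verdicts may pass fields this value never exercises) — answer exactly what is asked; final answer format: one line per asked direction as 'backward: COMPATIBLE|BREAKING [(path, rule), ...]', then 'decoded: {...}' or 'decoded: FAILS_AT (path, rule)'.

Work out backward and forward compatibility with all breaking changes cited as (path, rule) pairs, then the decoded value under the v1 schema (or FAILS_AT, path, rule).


backward: BREAKING [(tier, R2)]; forward: BREAKING [(height, R1), (id, R1), (signature, R1), (tier, R1)]; decoded: FAILS_AT (tier, R1)

each type pair in Invoice: writer, then reader
checking backward for Invoice: reader v2 against writer v1:
  id <- id (int64 -> int64, writer required)
  signature <- signature (bytes -> bytes, writer required)
  height <- height (float32 -> float32, writer required)
  tier (writer side), unknown to reader
  R2 fires at tier
  backward on Invoice therefore BREAKING (1)
checking forward for Invoice: reader v1 against writer v2:
  tier: no writer match
  id <- id (int64 -> int64, writer optional)
  signature <- signature (bytes -> bytes, writer optional)
  height <- height (float32 -> float32, writer optional)
  R1 fires at height
  R1 fires at id
  R1 fires at signature
  R1 fires at tier
  forward on Invoice therefore BREAKING (4)
decoding the Invoice value with the v1 reader:
  read fails at tier under R1 (no fill)
  => FAILS_AT (tier, R1)


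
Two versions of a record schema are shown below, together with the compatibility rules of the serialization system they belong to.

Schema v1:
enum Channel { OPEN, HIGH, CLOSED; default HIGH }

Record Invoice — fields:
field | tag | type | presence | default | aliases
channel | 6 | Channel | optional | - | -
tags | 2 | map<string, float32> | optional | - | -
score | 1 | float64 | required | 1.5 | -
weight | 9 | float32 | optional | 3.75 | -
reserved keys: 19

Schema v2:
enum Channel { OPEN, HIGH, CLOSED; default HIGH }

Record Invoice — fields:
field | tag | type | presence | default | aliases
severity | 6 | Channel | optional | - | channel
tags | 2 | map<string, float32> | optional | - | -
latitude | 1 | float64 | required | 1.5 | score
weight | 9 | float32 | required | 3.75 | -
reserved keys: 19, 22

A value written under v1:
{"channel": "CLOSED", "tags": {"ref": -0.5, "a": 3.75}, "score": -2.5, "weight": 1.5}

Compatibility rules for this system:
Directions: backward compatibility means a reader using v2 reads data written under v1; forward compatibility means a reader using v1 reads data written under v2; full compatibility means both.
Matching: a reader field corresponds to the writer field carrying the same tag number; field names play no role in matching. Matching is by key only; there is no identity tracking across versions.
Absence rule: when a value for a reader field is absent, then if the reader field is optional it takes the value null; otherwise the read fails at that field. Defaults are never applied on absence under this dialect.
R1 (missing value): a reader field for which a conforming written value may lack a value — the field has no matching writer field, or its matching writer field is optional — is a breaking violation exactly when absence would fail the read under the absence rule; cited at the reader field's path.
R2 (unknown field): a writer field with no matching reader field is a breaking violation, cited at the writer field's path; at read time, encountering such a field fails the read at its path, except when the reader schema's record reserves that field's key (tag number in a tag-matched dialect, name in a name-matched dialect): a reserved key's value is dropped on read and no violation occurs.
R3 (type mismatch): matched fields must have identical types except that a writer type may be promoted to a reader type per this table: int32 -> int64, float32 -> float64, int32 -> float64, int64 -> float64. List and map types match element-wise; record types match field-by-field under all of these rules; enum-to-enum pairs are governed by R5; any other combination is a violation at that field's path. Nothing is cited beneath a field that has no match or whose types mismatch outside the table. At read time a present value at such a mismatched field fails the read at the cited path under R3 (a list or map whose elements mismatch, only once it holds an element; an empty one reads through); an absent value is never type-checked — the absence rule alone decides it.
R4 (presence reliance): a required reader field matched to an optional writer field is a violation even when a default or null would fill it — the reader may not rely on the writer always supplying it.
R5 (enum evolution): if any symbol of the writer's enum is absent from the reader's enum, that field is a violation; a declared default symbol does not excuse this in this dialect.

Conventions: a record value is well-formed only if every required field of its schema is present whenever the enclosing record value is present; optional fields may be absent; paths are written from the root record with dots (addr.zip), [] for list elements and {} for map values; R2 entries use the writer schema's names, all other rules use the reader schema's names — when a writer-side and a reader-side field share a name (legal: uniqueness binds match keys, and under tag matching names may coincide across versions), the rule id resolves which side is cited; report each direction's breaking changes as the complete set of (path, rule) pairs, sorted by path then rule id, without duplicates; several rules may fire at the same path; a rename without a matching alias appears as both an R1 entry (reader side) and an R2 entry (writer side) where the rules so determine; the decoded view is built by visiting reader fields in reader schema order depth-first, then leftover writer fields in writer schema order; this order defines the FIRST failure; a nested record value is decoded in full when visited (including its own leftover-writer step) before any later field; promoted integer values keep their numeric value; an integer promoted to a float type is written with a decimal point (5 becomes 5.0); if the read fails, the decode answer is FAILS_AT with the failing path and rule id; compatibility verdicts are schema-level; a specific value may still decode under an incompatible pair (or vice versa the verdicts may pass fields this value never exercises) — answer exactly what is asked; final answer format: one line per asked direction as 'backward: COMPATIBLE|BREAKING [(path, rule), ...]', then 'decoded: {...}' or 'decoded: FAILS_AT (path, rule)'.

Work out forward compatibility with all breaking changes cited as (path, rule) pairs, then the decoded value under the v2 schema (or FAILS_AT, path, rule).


forward: COMPATIBLE []; decoded: {"severity": "CLOSED", "tags": {"ref": -0.5, "a": 3.75}, "latitude": -2.5, "weight": 1.5}

each type pair in Invoice: writer, then reader
checking forward for Invoice: reader v1 against writer v2:
  writer optional, Channel -> Channel: reader channel maps from writer severity
  writer optional, map<string, float32> -> map<string, float32>: reader tags maps from writer tags
  writer required, float64 -> float64: reader score maps from writer latitude
  writer required, float32 -> float32: reader weight maps from writer weight
  => no violations; forward on Invoice: COMPATIBLE
decoding the Invoice value with the v2 reader:
  severity := "CLOSED" (from writer channel)
  tags := {"ref": -0.5, "a": 3.75}
  latitude := -2.5 (from writer score)
  weight := 1.5
  => decoded: {"severity": "CLOSED", "tags": {"ref": -0.5, "a": 3.75}, "latitude": -2.5, "weight": 1.5}
the rest of the Invoice diff is inert for this question:
  field weight in record Invoice: optional changed to required -> matters only for Invoice's backward compatibility — outside the asked direction


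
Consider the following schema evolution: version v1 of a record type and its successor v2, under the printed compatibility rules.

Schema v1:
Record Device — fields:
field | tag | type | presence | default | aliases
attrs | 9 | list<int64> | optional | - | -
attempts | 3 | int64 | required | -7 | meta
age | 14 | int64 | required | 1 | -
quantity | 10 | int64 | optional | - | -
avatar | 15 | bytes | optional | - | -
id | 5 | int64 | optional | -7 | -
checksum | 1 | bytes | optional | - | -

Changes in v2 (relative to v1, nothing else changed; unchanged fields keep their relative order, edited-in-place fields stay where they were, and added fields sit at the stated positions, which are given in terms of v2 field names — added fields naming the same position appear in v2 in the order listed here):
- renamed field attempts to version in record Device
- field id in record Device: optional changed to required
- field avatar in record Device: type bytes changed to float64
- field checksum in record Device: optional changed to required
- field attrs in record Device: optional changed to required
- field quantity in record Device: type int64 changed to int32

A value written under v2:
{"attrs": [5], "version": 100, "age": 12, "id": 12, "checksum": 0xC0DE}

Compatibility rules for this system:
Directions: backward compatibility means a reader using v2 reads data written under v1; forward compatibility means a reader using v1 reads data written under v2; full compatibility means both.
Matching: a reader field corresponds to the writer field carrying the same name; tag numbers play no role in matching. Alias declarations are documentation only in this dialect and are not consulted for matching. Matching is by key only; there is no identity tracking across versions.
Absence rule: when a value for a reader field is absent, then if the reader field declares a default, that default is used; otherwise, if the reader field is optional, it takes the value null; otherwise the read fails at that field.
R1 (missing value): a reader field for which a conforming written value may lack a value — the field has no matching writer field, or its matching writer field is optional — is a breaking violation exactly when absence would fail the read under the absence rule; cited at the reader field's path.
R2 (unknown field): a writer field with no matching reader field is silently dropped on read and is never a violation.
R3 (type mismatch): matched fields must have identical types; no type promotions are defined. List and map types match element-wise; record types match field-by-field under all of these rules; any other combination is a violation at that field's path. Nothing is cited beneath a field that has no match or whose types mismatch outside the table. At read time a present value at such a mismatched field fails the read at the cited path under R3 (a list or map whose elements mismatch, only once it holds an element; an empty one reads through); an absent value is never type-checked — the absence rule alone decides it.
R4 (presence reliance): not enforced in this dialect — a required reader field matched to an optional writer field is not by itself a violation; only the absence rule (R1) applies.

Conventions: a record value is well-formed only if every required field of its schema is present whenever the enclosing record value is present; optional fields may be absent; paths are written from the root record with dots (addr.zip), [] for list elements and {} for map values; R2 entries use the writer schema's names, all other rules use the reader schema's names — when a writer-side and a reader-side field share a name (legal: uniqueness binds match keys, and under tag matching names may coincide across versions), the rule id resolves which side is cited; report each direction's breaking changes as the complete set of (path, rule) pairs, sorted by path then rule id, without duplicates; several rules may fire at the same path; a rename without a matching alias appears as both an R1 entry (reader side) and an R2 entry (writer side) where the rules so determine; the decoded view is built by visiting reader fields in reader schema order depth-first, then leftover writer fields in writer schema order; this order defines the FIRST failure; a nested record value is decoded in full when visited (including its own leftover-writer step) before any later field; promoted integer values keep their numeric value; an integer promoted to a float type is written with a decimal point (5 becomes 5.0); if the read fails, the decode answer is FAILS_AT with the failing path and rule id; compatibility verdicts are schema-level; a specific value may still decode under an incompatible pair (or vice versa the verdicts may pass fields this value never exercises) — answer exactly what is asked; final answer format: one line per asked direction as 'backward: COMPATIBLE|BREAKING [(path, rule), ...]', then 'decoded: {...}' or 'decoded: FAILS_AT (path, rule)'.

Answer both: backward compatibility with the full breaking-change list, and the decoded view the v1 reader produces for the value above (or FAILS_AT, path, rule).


each type pair in Device: writer, then reader
backward pass over Device, reader schema v2, writer schema v1:
  attrs: paired with writer attrs (list<int64> -> list<int64>; writer optional)
  no writer field matches reader version
  age: paired with writer age (int64 -> int64; writer required)
  quantity: paired with writer quantity (int64 -> int32; writer optional)
  avatar: paired with writer avatar (bytes -> float64; writer optional)
  id: paired with writer id (int64 -> int64; writer optional)
  checksum: paired with writer checksum (bytes -> bytes; writer optional)
  attempts (writer side), unknown to reader
  rule R1 violated at attrs
  rule R3 violated at avatar
  rule R1 violated at checksum
  rule R3 violated at quantity
  => backward verdict for Device: BREAKING, 4 violation(s)
decode walk for Device under reader schema v1:
  attrs := [5]
  attempts := -7 (no value, default fills)
  age := 12
  quantity := null (not supplied -> null)
  avatar := null (not supplied -> null)
  id := 12
  checksum := 0xC0DE
  writer version: unmatched, discarded
  => decoded: {"attrs": [5], "attempts": -7, "age": 12, "quantity": null, "avatar": null, "id": 12, "checksum": 0xC0DE}
ruling out the remaining Device differences:
  field id in record Device: optional changed to required -> no rule fires on it in Device's dialect; the asked verdict holds

backward: BREAKING [(attrs, R1), (avatar, R3), (checksum, R1), (quantity, R3)]; decoded: {"attrs": [5], "attempts": -7, "age": 12, "quantity": null, "avatar": null, "id": 12, "checksum": 0xC0DE}


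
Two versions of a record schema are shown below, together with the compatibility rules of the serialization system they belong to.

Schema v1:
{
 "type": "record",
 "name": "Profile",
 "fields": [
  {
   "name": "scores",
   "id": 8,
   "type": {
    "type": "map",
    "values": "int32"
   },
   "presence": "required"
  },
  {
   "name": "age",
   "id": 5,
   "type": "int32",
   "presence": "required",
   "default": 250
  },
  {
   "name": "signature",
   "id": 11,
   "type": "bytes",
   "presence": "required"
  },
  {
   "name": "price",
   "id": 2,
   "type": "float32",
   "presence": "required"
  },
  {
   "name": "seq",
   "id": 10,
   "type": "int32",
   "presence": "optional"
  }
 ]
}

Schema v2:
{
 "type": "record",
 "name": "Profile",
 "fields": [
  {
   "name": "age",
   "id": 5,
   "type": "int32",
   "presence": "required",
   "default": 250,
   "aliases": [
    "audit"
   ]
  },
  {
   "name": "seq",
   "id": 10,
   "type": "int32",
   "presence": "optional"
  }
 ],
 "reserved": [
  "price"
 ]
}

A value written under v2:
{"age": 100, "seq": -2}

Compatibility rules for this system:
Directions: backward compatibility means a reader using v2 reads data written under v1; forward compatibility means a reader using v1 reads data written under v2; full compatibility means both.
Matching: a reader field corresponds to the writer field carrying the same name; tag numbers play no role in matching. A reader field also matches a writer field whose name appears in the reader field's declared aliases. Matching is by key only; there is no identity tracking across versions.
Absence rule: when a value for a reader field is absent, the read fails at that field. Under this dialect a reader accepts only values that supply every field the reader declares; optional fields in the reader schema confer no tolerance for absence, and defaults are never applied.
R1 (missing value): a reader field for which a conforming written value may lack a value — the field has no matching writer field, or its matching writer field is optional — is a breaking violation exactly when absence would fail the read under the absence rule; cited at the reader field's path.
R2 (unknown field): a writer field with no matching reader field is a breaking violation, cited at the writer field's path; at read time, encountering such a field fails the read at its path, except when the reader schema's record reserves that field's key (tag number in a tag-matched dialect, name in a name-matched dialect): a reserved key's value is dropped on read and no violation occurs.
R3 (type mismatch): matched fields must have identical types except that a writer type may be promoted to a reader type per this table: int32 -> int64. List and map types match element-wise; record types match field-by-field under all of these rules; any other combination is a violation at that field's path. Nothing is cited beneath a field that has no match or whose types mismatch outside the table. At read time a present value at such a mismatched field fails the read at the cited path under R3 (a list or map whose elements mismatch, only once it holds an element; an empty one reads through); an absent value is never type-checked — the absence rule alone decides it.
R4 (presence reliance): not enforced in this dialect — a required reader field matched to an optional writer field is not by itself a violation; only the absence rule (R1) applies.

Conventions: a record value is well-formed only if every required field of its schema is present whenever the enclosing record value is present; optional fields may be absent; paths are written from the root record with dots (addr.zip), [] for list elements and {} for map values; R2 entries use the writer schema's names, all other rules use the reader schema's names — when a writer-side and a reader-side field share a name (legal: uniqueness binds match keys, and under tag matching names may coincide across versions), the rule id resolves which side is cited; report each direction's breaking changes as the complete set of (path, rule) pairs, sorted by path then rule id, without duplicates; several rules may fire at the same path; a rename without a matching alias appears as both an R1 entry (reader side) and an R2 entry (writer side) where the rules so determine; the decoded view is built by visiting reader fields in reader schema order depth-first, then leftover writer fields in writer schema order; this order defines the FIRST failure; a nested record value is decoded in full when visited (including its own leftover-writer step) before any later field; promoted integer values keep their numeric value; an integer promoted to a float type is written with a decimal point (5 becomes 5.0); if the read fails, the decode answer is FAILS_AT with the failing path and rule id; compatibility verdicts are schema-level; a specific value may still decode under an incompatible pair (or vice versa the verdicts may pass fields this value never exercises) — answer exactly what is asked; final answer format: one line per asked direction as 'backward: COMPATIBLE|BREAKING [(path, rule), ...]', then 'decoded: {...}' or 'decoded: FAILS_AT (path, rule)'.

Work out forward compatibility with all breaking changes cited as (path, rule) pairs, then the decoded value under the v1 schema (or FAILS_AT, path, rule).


arrows below run writer -> reader for Profile
forward for Profile (reader v1, writer v2):
  scores: no writer-side match
  age: int32 -> int32, writer required; from age
  signature: no writer-side match
  price: no writer-side match
  seq: int32 -> int32, writer optional; from seq
  R1 fires at price
  R1 fires at scores
  R1 fires at seq
  R1 fires at signature
  => 4 violation(s): forward is BREAKING for Profile
decoding the Profile value with the v1 reader:
  read fails at scores under R1 (no fill)
  => FAILS_AT (scores, R1)

forward: BREAKING [(price, R1), (scores, R1), (seq, R1), (signature, R1)]; decoded: FAILS_AT (scores, R1)


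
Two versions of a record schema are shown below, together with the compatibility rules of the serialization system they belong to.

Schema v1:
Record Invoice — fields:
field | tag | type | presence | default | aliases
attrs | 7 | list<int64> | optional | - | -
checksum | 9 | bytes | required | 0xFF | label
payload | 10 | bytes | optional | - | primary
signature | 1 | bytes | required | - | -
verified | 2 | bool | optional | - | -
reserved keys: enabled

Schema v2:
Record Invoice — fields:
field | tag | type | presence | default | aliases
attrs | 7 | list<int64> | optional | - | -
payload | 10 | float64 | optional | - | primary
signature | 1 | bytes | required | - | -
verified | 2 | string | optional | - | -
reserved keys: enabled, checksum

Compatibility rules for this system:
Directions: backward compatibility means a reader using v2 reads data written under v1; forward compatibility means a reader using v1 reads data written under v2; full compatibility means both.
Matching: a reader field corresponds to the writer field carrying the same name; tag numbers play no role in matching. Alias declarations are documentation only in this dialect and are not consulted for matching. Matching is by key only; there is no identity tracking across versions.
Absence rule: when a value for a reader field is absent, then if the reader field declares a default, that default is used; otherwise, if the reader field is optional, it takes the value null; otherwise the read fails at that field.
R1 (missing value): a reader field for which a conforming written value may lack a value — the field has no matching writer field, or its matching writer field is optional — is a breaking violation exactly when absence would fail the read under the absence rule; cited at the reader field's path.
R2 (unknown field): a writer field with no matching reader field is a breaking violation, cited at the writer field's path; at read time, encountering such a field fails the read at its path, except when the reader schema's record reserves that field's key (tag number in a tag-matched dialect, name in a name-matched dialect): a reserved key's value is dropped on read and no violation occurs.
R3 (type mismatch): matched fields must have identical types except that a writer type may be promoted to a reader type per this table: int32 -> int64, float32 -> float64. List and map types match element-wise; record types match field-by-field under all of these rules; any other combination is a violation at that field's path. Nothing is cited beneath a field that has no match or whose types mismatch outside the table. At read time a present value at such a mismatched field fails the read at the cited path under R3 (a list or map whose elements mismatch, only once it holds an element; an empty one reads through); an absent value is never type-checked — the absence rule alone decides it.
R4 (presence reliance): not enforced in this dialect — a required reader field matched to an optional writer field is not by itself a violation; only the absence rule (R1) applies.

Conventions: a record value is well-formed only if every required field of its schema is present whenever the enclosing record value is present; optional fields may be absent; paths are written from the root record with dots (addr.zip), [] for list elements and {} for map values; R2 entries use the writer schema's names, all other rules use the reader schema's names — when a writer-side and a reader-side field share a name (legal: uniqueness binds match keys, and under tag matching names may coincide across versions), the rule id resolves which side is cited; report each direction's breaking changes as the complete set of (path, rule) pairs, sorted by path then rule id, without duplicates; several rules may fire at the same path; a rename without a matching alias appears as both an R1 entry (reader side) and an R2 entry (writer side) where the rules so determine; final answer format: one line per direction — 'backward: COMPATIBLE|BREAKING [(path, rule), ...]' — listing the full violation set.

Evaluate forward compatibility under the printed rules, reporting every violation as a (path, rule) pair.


forward: BREAKING [(payload, R3), (verified, R3)]

in Invoice below, arrows point writer -> reader
forward analysis of Invoice with v1 as reader and v2 as writer:
  attrs <- attrs (list<int64> -> list<int64>, writer optional)
  checksum has no writer counterpart
  payload <- payload (float64 -> bytes, writer optional)
  signature <- signature (bytes -> bytes, writer required)
  verified <- verified (string -> bool, writer optional)
  rule R3 violated at payload
  rule R3 violated at verified
  forward on Invoice therefore BREAKING (2)
ruling out the remaining Invoice differences:
  removed field checksum from record Invoice (its key "checksum" joins the reserved list) -> inert for the asked Invoice verdict: nothing fires


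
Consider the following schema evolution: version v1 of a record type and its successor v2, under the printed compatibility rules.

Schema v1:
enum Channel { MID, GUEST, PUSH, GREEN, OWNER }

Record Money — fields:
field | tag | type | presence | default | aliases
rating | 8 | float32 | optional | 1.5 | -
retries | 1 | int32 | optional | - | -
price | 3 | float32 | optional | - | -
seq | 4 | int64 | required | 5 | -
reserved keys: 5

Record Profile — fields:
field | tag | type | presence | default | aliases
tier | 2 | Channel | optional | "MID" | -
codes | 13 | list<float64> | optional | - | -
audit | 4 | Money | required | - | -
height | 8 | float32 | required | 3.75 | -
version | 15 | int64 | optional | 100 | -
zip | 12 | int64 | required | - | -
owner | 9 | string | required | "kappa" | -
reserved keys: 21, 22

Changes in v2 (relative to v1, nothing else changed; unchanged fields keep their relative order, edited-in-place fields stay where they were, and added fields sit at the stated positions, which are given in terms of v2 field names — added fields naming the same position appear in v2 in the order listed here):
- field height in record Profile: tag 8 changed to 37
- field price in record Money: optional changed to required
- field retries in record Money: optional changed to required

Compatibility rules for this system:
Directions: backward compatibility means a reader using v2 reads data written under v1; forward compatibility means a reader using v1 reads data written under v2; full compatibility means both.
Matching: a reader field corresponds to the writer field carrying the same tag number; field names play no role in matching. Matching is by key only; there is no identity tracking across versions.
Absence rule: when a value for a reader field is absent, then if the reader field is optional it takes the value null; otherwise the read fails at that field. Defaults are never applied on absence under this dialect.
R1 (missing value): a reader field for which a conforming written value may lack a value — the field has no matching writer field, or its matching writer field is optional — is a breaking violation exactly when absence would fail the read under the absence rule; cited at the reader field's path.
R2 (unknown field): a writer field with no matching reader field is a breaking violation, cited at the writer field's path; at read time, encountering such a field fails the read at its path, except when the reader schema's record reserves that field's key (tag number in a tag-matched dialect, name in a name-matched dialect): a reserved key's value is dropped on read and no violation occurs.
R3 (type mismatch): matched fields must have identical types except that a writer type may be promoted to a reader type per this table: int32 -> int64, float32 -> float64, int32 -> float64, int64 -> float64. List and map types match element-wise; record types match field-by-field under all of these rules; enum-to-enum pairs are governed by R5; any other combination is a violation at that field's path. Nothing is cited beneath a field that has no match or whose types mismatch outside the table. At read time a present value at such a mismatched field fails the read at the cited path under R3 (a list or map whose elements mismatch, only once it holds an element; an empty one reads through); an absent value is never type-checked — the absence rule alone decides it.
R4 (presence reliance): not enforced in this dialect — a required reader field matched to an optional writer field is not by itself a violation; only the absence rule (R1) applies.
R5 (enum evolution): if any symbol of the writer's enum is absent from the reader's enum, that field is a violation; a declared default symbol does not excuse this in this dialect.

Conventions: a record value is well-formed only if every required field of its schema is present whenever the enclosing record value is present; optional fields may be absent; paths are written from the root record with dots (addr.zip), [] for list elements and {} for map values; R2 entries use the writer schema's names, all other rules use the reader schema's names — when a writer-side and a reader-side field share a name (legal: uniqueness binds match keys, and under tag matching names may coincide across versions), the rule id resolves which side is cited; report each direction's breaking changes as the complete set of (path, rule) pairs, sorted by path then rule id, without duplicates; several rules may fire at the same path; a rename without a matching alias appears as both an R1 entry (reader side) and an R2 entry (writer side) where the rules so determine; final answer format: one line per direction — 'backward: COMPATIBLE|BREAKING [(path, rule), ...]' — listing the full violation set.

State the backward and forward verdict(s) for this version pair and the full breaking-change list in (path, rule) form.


each type pair in Profile: writer, then reader
backward pass over Profile, reader schema v2, writer schema v1:
  tier: paired with writer tier (Channel -> Channel; writer optional)
  codes: paired with writer codes (list<float64> -> list<float64>; writer optional)
  audit: paired with writer audit (Money -> Money; writer required)
  height: no writer-side match
  version: paired with writer version (int64 -> int64; writer optional)
  zip: paired with writer zip (int64 -> int64; writer required)
  owner: paired with writer owner (string -> string; writer required)
  writer field height has no reader counterpart
  audit.rating: paired with writer audit.rating (float32 -> float32; writer optional)
  audit.retries: paired with writer audit.retries (int32 -> int32; writer optional)
  audit.price: paired with writer audit.price (float32 -> float32; writer optional)
  audit.seq: paired with writer audit.seq (int64 -> int64; writer required)
  rule R1 violated at audit.price
  rule R1 violated at audit.retries
  rule R1 violated at height
  rule R2 violated at height
  backward on Profile therefore BREAKING (4)
forward pass over Profile, reader schema v1, writer schema v2:
  tier: paired with writer tier (Channel -> Channel; writer optional)
  codes: paired with writer codes (list<float64> -> list<float64>; writer optional)
  audit: paired with writer audit (Money -> Money; writer required)
  height: no writer-side match
  version: paired with writer version (int64 -> int64; writer optional)
  zip: paired with writer zip (int64 -> int64; writer required)
  owner: paired with writer owner (string -> string; writer required)
  writer field height has no reader counterpart
  audit.rating: paired with writer audit.rating (float32 -> float32; writer optional)
  audit.retries: paired with writer audit.retries (int32 -> int32; writer required)
  audit.price: paired with writer audit.price (float32 -> float32; writer required)
  audit.seq: paired with writer audit.seq (int64 -> int64; writer required)
  rule R1 violated at height
  rule R2 violated at height
  forward on Profile therefore BREAKING (2)

backward: BREAKING [(audit.price, R1), (audit.retries, R1), (height, R1), (height, R2)]; forward: BREAKING [(height, R1), (height, R2)]
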